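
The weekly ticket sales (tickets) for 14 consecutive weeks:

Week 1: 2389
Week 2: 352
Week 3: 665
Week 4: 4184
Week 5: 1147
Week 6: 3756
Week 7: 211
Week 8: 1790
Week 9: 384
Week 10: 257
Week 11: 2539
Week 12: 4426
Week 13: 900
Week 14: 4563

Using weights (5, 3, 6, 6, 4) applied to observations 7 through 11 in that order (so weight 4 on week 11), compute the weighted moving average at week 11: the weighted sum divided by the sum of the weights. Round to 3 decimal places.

Weighted sum: 5·211 + 3·1790 + 6·384 + 6·257 + 4·2539 = 1055 + 5370 + 2304 + 1542 + 10156 = 20427
Weight total: 5 + 3 + 6 + 6 + 4 = 24
WMA = 20427 / 24 = 851.125

851.125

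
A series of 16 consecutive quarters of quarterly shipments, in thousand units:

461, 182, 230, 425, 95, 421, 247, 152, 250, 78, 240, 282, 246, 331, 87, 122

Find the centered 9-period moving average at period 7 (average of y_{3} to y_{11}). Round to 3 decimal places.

237.556

Sum of periods 3–11: 230 + 425 + 95 + 421 + 247 + 152 + 250 + 78 + 240 = 2138
Divide by 9: 2138 / 9 = 237.556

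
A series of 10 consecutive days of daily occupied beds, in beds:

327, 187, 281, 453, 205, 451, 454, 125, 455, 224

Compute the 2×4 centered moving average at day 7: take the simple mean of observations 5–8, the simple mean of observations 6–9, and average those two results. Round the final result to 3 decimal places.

340.000

Sum over 5–8: 205 + 451 + 454 + 125 = 1235
Sum over 6–9: 451 + 454 + 125 + 455 = 1485
CMA at t=7 = (1235 + 1485) / (2·4) = 2720 / 8 = 340.000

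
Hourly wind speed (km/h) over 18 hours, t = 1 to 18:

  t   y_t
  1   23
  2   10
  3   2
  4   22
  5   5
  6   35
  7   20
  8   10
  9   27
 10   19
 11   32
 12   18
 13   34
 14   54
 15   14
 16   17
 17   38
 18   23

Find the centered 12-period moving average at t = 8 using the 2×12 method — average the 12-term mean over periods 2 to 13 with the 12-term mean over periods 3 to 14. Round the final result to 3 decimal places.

Sum over 2–13: 10 + 2 + 22 + 5 + 35 + 20 + 10 + 27 + 19 + 32 + 18 + 34 = 234
Sum over 3–14: 2 + 22 + 5 + 35 + 20 + 10 + 27 + 19 + 32 + 18 + 34 + 54 = 278
CMA at t=8 = (234 + 278) / (2·12) = 512 / 24 = 21.333

21.333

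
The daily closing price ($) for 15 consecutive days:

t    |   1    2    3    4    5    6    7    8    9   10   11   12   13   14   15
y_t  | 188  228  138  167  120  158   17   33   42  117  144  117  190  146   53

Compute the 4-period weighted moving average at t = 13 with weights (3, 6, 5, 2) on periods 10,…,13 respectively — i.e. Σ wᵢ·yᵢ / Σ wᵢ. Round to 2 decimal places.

136.25

Weighted sum: 3·117 + 6·144 + 5·117 + 2·190 = 351 + 864 + 585 + 380 = 2180
Weight total: 3 + 6 + 5 + 2 = 16
WMA = 2180 / 16 = 136.25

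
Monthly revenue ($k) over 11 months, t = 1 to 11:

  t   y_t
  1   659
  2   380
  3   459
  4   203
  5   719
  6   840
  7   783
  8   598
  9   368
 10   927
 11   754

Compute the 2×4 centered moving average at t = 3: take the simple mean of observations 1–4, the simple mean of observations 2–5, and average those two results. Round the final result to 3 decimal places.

Sum over 1–4: 659 + 380 + 459 + 203 = 1701
Sum over 2–5: 380 + 459 + 203 + 719 = 1761
CMA at t=3 = (1701 + 1761) / (2·4) = 3462 / 8 = 432.750

432.750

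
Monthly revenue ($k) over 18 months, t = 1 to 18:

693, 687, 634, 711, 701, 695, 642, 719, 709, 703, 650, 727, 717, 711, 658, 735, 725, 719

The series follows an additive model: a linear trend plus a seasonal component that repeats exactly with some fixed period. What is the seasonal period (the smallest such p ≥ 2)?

First differences y_{t+1} − y_t: -6, -53, 77, -10, -6, -53, 77, -10, -6, -53, …
The difference pattern repeats every 4 terms and not for any smaller step, so p = 4.

4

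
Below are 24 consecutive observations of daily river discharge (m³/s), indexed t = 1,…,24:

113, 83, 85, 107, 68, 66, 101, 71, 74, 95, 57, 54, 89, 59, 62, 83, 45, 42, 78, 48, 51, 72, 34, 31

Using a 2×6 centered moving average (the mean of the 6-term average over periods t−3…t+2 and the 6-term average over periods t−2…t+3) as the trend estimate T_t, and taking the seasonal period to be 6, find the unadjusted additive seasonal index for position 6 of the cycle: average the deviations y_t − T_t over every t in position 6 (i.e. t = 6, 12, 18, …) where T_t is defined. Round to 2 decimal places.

Season position 6 occurs at t = 6, 12, 18 (where T_t is defined).
t=6: T_6 = 82.0833; y_6 − T_6 = 66 − 82.0833 = -16.0833
t=12: T_12 = 70.3333; y_12 − T_12 = 54 − 70.3333 = -16.3333
t=18: T_18 = 58.7500; y_18 − T_18 = 42 − 58.7500 = -16.7500
Mean deviation: (-16.0833 + -16.3333 + -16.7500) / 3 = -16.39

-16.39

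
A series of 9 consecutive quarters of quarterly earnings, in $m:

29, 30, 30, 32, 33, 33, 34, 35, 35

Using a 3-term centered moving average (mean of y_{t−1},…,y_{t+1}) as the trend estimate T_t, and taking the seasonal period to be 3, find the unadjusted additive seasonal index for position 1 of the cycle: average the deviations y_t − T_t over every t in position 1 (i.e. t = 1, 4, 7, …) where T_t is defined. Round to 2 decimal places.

Season position 1 occurs at t = 4, 7 (where T_t is defined).
t=4: T_4 = 31.6667; y_4 − T_4 = 32 − 31.6667 = 0.3333
t=7: T_7 = 34.0000; y_7 − T_7 = 34 − 34.0000 = 0.0000
Mean deviation: (0.3333 + 0.0000) / 2 = 0.17

0.17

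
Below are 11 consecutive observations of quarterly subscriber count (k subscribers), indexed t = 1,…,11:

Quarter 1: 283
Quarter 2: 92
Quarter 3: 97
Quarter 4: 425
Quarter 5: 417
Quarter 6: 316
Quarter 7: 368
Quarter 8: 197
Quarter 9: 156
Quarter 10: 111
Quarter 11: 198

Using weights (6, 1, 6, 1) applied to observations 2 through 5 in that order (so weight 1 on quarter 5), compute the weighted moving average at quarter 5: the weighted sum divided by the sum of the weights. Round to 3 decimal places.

258.286

Weighted sum: 6·92 + 1·97 + 6·425 + 1·417 = 552 + 97 + 2550 + 417 = 3616
Weight total: 6 + 1 + 6 + 1 = 14
WMA = 3616 / 14 = 258.286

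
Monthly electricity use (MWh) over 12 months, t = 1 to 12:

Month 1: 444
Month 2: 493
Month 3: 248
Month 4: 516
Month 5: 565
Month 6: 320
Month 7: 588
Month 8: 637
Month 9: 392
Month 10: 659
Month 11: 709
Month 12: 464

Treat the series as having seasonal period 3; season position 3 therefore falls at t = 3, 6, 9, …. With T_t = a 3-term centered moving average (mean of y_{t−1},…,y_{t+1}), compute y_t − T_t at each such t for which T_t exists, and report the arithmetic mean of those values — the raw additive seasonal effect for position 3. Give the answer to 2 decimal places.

Season position 3 occurs at t = 3, 6, 9 (where T_t is defined).
t=3: T_3 = 419.0000; y_3 − T_3 = 248 − 419.0000 = -171.0000
t=6: T_6 = 491.0000; y_6 − T_6 = 320 − 491.0000 = -171.0000
t=9: T_9 = 562.6667; y_9 − T_9 = 392 − 562.6667 = -170.6667
Mean deviation: (-171.0000 + -171.0000 + -170.6667) / 3 = -170.89

-170.89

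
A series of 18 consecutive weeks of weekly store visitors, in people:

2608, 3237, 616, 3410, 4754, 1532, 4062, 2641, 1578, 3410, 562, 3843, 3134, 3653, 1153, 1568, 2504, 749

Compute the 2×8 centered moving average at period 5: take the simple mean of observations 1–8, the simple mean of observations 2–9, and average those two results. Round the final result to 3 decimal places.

2793.125

Sum over 1–8: 2608 + 3237 + 616 + 3410 + 4754 + 1532 + 4062 + 2641 = 22860
Sum over 2–9: 3237 + 616 + 3410 + 4754 + 1532 + 4062 + 2641 + 1578 = 21830
CMA at t=5 = (22860 + 21830) / (2·8) = 44690 / 16 = 2793.125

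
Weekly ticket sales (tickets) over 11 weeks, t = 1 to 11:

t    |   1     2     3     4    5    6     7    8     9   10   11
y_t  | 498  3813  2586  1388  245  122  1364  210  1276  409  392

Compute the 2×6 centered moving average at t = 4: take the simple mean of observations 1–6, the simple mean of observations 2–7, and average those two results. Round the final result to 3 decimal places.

1514.167

Sum over 1–6: 498 + 3813 + 2586 + 1388 + 245 + 122 = 8652
Sum over 2–7: 3813 + 2586 + 1388 + 245 + 122 + 1364 = 9518
CMA at t=4 = (8652 + 9518) / (2·6) = 18170 / 12 = 1514.167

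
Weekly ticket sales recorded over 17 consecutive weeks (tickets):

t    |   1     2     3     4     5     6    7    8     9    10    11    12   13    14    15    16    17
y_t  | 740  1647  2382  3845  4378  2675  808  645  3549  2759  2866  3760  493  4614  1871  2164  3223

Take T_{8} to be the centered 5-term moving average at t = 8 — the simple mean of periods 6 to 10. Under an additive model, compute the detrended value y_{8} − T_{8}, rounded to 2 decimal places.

Trend T_8 = (2675 + 808 + 645 + 3549 + 2759) / 5 = 10436/5 = 2087.2000
Detrended value: 645 − 2087.2000 = -1442.20

-1442.20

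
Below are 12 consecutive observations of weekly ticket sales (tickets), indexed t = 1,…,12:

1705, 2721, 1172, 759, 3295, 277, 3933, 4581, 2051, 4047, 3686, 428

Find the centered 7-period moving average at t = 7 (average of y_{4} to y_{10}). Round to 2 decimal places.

Sum of periods 4–10: 759 + 3295 + 277 + 3933 + 4581 + 2051 + 4047 = 18943
Divide by 7: 18943 / 7 = 2706.14

2706.14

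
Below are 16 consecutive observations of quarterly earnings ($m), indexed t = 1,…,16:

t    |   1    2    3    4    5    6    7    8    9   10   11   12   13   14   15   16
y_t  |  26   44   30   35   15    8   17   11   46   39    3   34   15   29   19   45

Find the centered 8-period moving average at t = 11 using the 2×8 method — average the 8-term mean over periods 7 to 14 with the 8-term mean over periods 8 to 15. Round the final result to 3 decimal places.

Sum over 7–14: 17 + 11 + 46 + 39 + 3 + 34 + 15 + 29 = 194
Sum over 8–15: 11 + 46 + 39 + 3 + 34 + 15 + 29 + 19 = 196
CMA at t=11 = (194 + 196) / (2·8) = 390 / 16 = 24.375

24.375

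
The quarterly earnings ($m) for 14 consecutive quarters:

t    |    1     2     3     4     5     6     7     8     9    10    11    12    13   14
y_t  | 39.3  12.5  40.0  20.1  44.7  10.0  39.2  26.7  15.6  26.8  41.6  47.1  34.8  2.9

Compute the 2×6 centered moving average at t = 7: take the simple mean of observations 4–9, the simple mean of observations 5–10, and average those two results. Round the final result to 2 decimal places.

26.61

Sum over 4–9: 20.1 + 44.7 + 10.0 + 39.2 + 26.7 + 15.6 = 156.3
Sum over 5–10: 44.7 + 10.0 + 39.2 + 26.7 + 15.6 + 26.8 = 163.0
CMA at t=7 = (156.3 + 163.0) / (2·6) = 319.3 / 12 = 26.61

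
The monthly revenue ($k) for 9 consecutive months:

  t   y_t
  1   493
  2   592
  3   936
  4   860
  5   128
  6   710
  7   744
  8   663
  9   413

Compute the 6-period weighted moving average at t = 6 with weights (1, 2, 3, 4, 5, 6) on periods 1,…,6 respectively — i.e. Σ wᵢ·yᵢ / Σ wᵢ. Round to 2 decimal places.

610.71

Weighted sum: 1·493 + 2·592 + 3·936 + 4·860 + 5·128 + 6·710 = 493 + 1184 + 2808 + 3440 + 640 + 4260 = 12825
Weight total: 1 + 2 + 3 + 4 + 5 + 6 = 21
WMA = 12825 / 21 = 610.71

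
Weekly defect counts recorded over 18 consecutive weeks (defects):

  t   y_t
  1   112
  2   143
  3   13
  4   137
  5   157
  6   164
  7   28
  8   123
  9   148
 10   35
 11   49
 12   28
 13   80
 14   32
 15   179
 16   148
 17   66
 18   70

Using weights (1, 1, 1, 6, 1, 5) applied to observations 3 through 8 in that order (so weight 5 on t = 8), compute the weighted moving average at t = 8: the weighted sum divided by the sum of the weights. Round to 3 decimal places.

Weighted sum: 1·13 + 1·137 + 1·157 + 6·164 + 1·28 + 5·123 = 13 + 137 + 157 + 984 + 28 + 615 = 1934
Weight total: 1 + 1 + 1 + 6 + 1 + 5 = 15
WMA = 1934 / 15 = 128.933

128.933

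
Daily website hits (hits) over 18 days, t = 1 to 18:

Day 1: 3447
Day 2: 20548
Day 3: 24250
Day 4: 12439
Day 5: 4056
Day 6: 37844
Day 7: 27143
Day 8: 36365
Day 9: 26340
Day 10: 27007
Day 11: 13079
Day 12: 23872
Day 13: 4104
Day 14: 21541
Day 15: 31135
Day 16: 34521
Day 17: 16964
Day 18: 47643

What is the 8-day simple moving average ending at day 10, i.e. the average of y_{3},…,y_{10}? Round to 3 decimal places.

Sum of periods 3–10: 24250 + 12439 + 4056 + 37844 + 27143 + 36365 + 26340 + 27007 = 195444
Divide by 8: 195444 / 8 = 24430.500

24430.500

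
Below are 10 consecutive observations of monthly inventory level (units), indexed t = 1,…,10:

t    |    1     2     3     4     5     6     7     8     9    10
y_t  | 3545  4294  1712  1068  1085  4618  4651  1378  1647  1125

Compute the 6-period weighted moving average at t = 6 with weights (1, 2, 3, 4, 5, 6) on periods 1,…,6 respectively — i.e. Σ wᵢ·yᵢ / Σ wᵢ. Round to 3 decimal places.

Weighted sum: 1·3545 + 2·4294 + 3·1712 + 4·1068 + 5·1085 + 6·4618 = 3545 + 8588 + 5136 + 4272 + 5425 + 27708 = 54674
Weight total: 1 + 2 + 3 + 4 + 5 + 6 = 21
WMA = 54674 / 21 = 2603.524

2603.524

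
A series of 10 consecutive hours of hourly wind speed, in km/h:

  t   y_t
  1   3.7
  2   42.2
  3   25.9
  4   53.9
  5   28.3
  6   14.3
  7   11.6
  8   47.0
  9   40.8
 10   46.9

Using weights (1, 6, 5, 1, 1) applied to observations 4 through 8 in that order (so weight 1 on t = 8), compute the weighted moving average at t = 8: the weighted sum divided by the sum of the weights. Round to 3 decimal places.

Weighted sum: 1·53.9 + 6·28.3 + 5·14.3 + 1·11.6 + 1·47.0 = 53.9 + 169.8 + 71.5 + 11.6 + 47.0 = 353.8
Weight total: 1 + 6 + 5 + 1 + 1 = 14
WMA = 353.8 / 14 = 25.271

25.271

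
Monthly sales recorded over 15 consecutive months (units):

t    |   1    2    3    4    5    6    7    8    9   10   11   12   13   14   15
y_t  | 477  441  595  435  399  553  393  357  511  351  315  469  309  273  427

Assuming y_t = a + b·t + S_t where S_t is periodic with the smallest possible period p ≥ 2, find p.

3

First differences y_{t+1} − y_t: -36, 154, -160, -36, 154, -160, -36, 154, …
The difference pattern repeats every 3 terms and not for any smaller step, so p = 3.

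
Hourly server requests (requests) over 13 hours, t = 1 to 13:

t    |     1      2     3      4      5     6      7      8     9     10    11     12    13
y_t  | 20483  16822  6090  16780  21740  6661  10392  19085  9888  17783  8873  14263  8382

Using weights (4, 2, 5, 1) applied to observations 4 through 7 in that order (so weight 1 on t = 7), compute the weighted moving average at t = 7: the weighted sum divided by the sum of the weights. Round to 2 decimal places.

Weighted sum: 4·16780 + 2·21740 + 5·6661 + 1·10392 = 67120 + 43480 + 33305 + 10392 = 154297
Weight total: 4 + 2 + 5 + 1 = 12
WMA = 154297 / 12 = 12858.08

12858.08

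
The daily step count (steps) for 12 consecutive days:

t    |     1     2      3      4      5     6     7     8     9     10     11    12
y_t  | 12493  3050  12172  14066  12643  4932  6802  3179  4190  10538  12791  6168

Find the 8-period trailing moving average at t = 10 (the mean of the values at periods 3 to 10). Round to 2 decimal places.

8565.25

Sum of periods 3–10: 12172 + 14066 + 12643 + 4932 + 6802 + 3179 + 4190 + 10538 = 68522
Divide by 8: 68522 / 8 = 8565.25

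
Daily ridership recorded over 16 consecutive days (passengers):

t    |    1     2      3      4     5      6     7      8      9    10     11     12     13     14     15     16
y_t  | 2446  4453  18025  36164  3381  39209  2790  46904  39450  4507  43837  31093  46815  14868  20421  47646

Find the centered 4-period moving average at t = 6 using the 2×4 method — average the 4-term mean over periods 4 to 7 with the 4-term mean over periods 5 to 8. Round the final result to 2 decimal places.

21728.50

Sum over 4–7: 36164 + 3381 + 39209 + 2790 = 81544
Sum over 5–8: 3381 + 39209 + 2790 + 46904 = 92284
CMA at t=6 = (81544 + 92284) / (2·4) = 173828 / 8 = 21728.50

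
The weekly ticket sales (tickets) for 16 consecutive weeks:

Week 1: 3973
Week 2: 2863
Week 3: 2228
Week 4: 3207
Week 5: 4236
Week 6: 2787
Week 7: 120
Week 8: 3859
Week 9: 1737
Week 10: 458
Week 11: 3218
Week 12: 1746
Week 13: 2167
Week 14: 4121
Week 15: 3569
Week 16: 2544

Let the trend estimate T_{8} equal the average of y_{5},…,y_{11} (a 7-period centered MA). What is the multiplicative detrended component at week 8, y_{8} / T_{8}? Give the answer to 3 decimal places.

Trend T_8 = (4236 + 2787 + 120 + 3859 + 1737 + 458 + 3218) / 7 = 16415/7 = 2345.00000
Ratio to trend: 3859 / 2345.00000 = 1.646

1.646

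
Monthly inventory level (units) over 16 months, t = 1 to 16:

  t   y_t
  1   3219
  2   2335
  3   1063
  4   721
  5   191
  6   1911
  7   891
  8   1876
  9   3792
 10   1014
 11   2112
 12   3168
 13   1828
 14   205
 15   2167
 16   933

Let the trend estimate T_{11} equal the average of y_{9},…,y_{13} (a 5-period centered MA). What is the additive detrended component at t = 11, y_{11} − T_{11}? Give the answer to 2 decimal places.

-270.80

Trend T_11 = (3792 + 1014 + 2112 + 3168 + 1828) / 5 = 11914/5 = 2382.8000
Detrended value: 2112 − 2382.8000 = -270.80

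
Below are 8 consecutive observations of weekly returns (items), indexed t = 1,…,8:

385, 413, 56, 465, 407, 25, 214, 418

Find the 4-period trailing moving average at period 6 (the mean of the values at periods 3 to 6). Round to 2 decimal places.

Sum of periods 3–6: 56 + 465 + 407 + 25 = 953
Divide by 4: 953 / 4 = 238.25

238.25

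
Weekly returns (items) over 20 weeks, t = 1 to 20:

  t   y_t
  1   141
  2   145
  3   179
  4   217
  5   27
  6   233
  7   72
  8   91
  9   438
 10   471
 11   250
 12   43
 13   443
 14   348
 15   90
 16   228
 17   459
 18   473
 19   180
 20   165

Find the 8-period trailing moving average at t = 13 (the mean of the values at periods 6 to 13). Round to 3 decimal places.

Sum of periods 6–13: 233 + 72 + 91 + 438 + 471 + 250 + 43 + 443 = 2041
Divide by 8: 2041 / 8 = 255.125

255.125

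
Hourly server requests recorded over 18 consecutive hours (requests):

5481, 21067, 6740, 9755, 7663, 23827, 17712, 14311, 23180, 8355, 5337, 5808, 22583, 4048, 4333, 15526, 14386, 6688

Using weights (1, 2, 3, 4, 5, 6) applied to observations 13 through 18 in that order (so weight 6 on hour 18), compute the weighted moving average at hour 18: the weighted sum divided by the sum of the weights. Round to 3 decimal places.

Weighted sum: 1·22583 + 2·4048 + 3·4333 + 4·15526 + 5·14386 + 6·6688 = 22583 + 8096 + 12999 + 62104 + 71930 + 40128 = 217840
Weight total: 1 + 2 + 3 + 4 + 5 + 6 = 21
WMA = 217840 / 21 = 10373.333

10373.333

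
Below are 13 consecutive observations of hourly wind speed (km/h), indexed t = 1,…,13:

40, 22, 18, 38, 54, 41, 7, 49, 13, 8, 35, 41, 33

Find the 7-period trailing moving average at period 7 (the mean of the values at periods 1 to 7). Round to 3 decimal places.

Sum of periods 1–7: 40 + 22 + 18 + 38 + 54 + 41 + 7 = 220
Divide by 7: 220 / 7 = 31.429

31.429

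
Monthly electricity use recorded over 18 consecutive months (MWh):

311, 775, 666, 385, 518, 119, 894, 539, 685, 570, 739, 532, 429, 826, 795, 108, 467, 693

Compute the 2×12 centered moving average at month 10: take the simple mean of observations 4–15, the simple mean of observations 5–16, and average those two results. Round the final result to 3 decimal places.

574.375

Sum over 4–15: 385 + 518 + 119 + 894 + 539 + 685 + 570 + 739 + 532 + 429 + 826 + 795 = 7031
Sum over 5–16: 518 + 119 + 894 + 539 + 685 + 570 + 739 + 532 + 429 + 826 + 795 + 108 = 6754
CMA at t=10 = (7031 + 6754) / (2·12) = 13785 / 24 = 574.375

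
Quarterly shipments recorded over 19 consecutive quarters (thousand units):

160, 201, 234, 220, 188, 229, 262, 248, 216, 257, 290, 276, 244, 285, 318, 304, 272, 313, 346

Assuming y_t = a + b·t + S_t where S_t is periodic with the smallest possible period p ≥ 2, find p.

4

First differences y_{t+1} − y_t: 41, 33, -14, -32, 41, 33, -14, -32, 41, 33, …
The difference pattern repeats every 4 terms and not for any smaller step, so p = 4.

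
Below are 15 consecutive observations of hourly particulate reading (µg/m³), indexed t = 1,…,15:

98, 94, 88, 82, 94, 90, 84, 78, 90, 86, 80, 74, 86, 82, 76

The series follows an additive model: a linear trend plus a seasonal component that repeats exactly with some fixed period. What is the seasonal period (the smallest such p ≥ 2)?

4

First differences y_{t+1} − y_t: -4, -6, -6, 12, -4, -6, -6, 12, -4, -6, …
The difference pattern repeats every 4 terms and not for any smaller step, so p = 4.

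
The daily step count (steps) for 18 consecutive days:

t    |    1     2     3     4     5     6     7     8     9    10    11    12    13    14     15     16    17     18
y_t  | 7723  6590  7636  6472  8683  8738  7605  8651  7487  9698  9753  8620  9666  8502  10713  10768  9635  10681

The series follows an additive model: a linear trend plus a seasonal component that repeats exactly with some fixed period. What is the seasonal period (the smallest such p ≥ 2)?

5

First differences y_{t+1} − y_t: -1133, 1046, -1164, 2211, 55, -1133, 1046, -1164, 2211, 55, -1133, 1046, …
The difference pattern repeats every 5 terms and not for any smaller step, so p = 5.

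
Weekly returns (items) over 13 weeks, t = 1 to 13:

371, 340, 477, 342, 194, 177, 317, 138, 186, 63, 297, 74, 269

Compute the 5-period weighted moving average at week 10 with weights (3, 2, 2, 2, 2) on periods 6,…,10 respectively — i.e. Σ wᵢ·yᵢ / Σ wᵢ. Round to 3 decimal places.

176.273

Weighted sum: 3·177 + 2·317 + 2·138 + 2·186 + 2·63 = 531 + 634 + 276 + 372 + 126 = 1939
Weight total: 3 + 2 + 2 + 2 + 2 = 11
WMA = 1939 / 11 = 176.273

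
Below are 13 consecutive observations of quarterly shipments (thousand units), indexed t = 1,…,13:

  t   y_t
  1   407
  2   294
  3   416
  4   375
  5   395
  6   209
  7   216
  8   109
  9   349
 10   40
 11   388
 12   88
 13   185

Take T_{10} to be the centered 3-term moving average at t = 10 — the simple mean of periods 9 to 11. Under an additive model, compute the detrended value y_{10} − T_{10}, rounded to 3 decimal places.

Trend T_10 = (349 + 40 + 388) / 3 = 777/3 = 259.00000
Detrended value: 40 − 259.00000 = -219.000

-219.000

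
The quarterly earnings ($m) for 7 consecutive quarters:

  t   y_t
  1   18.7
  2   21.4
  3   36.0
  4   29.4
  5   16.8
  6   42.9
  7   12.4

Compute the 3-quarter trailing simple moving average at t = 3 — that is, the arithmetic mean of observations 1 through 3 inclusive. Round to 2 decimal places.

25.37

Sum of periods 1–3: 18.7 + 21.4 + 36.0 = 76.1
Divide by 3: 76.1 / 3 = 25.37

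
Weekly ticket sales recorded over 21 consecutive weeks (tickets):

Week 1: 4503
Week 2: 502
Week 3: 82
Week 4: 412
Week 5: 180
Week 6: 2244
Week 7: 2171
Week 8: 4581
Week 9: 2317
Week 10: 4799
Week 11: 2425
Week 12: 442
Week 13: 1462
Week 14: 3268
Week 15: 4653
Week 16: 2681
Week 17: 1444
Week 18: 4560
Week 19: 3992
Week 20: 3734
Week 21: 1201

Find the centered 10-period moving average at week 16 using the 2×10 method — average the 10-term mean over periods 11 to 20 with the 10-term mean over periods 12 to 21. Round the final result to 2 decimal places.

2804.90

Sum over 11–20: 2425 + 442 + 1462 + 3268 + 4653 + 2681 + 1444 + 4560 + 3992 + 3734 = 28661
Sum over 12–21: 442 + 1462 + 3268 + 4653 + 2681 + 1444 + 4560 + 3992 + 3734 + 1201 = 27437
CMA at t=16 = (28661 + 27437) / (2·10) = 56098 / 20 = 2804.90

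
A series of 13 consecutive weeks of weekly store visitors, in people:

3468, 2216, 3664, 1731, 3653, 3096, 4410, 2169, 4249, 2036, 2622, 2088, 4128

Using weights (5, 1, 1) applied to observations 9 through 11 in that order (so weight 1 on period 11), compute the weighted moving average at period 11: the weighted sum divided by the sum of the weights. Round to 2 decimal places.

Weighted sum: 5·4249 + 1·2036 + 1·2622 = 21245 + 2036 + 2622 = 25903
Weight total: 5 + 1 + 1 = 7
WMA = 25903 / 7 = 3700.43

3700.43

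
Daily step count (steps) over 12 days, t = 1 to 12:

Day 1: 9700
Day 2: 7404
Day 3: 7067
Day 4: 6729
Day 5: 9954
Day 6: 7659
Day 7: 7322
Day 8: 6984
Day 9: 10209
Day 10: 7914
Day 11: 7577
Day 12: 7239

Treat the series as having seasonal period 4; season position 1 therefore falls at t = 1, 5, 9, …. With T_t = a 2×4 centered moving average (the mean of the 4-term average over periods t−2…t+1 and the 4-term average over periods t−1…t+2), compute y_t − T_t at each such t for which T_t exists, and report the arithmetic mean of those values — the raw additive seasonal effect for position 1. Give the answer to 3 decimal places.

Season position 1 occurs at t = 5, 9 (where T_t is defined).
t=5: T_5 = 7884.12500; y_5 − T_5 = 9954 − 7884.12500 = 2069.87500
t=9: T_9 = 8139.12500; y_9 − T_9 = 10209 − 8139.12500 = 2069.87500
Mean deviation: (2069.87500 + 2069.87500) / 2 = 2069.875

2069.875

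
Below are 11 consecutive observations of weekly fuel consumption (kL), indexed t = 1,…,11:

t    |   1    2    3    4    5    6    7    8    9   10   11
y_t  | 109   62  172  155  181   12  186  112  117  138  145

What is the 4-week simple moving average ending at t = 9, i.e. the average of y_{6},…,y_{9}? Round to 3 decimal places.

106.750

Sum of periods 6–9: 12 + 186 + 112 + 117 = 427
Divide by 4: 427 / 4 = 106.750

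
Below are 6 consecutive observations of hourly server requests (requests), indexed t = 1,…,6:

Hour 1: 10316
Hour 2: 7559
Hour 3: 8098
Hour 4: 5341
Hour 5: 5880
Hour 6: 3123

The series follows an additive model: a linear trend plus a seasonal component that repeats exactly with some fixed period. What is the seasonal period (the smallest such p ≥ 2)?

First differences y_{t+1} − y_t: -2757, 539, -2757, 539, -2757, …
The difference pattern repeats every 2 terms and not for any smaller step, so p = 2.

2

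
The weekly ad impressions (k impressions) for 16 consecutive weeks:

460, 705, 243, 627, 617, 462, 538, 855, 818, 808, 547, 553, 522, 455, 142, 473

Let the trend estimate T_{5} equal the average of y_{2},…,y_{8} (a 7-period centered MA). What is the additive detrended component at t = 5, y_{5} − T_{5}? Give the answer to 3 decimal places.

38.857

Trend T_5 = (705 + 243 + 627 + 617 + 462 + 538 + 855) / 7 = 4047/7 = 578.14286
Detrended value: 617 − 578.14286 = 38.857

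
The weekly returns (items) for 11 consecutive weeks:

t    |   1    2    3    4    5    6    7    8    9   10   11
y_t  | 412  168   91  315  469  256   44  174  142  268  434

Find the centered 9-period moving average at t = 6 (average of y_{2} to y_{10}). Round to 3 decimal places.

Sum of periods 2–10: 168 + 91 + 315 + 469 + 256 + 44 + 174 + 142 + 268 = 1927
Divide by 9: 1927 / 9 = 214.111

214.111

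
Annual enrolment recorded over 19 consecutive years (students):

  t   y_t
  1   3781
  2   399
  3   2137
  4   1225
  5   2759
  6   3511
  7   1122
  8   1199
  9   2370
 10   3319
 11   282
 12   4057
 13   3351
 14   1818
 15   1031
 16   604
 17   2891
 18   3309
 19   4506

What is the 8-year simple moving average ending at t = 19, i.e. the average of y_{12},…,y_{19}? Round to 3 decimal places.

Sum of periods 12–19: 4057 + 3351 + 1818 + 1031 + 604 + 2891 + 3309 + 4506 = 21567
Divide by 8: 21567 / 8 = 2695.875

2695.875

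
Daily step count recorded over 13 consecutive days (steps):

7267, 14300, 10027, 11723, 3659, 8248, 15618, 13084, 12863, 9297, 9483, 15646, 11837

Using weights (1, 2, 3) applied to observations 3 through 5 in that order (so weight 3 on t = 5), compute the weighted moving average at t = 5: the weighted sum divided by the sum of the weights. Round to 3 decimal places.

Weighted sum: 1·10027 + 2·11723 + 3·3659 = 10027 + 23446 + 10977 = 44450
Weight total: 1 + 2 + 3 = 6
WMA = 44450 / 6 = 7408.333

7408.333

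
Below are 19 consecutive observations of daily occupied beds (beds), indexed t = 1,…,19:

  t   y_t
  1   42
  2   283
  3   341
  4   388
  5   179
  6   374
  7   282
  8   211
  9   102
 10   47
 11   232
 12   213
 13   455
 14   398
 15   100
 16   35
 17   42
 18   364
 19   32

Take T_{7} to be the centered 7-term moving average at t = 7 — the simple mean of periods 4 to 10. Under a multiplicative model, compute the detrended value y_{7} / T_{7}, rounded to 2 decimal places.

Trend T_7 = (388 + 179 + 374 + 282 + 211 + 102 + 47) / 7 = 1583/7 = 226.1429
Ratio to trend: 282 / 226.1429 = 1.25

1.25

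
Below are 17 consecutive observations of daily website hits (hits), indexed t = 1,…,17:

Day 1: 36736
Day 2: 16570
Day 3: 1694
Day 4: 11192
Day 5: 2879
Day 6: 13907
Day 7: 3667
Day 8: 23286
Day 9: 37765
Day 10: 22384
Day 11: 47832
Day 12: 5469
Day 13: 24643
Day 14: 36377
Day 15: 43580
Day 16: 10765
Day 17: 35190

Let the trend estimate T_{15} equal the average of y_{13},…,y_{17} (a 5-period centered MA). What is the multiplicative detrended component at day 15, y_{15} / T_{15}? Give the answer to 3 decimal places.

1.447

Trend T_15 = (24643 + 36377 + 43580 + 10765 + 35190) / 5 = 150555/5 = 30111.00000
Ratio to trend: 43580 / 30111.00000 = 1.447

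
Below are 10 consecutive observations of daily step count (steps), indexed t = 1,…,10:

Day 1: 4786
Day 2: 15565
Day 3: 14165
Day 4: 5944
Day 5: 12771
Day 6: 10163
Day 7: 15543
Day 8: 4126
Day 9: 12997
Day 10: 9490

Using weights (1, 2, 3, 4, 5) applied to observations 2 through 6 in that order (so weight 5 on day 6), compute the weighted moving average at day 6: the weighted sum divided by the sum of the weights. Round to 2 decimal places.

10908.40

Weighted sum: 1·15565 + 2·14165 + 3·5944 + 4·12771 + 5·10163 = 15565 + 28330 + 17832 + 51084 + 50815 = 163626
Weight total: 1 + 2 + 3 + 4 + 5 = 15
WMA = 163626 / 15 = 10908.40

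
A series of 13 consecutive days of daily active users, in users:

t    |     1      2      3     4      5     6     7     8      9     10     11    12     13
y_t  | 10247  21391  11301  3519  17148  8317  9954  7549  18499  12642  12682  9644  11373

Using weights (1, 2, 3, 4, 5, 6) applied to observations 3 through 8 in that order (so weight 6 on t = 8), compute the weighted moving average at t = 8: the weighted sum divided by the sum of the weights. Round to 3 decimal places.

9434.048

Weighted sum: 1·11301 + 2·3519 + 3·17148 + 4·8317 + 5·9954 + 6·7549 = 11301 + 7038 + 51444 + 33268 + 49770 + 45294 = 198115
Weight total: 1 + 2 + 3 + 4 + 5 + 6 = 21
WMA = 198115 / 21 = 9434.048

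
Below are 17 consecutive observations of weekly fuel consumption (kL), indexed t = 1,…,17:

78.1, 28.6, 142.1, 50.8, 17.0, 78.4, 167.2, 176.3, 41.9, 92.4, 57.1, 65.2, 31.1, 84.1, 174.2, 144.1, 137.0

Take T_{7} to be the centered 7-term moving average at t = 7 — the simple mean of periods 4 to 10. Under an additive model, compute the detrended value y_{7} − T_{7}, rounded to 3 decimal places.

78.057

Trend T_7 = (50.8 + 17.0 + 78.4 + 167.2 + 176.3 + 41.9 + 92.4) / 7 = 624.0/7 = 89.14286
Detrended value: 167.2 − 89.14286 = 78.057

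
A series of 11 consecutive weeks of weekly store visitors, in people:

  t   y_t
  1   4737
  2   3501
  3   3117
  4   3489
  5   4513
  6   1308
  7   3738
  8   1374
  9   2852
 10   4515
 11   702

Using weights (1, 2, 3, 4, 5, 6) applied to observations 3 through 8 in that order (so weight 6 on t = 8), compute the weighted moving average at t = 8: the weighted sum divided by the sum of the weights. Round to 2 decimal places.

2657.14

Weighted sum: 1·3117 + 2·3489 + 3·4513 + 4·1308 + 5·3738 + 6·1374 = 3117 + 6978 + 13539 + 5232 + 18690 + 8244 = 55800
Weight total: 1 + 2 + 3 + 4 + 5 + 6 = 21
WMA = 55800 / 21 = 2657.14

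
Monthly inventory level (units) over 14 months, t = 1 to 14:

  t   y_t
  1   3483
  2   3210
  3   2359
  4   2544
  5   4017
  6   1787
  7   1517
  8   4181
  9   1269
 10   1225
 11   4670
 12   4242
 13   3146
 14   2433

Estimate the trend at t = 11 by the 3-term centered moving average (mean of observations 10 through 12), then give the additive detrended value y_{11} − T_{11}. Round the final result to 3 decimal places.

1291.000

Trend T_11 = (1225 + 4670 + 4242) / 3 = 10137/3 = 3379.00000
Detrended value: 4670 − 3379.00000 = 1291.000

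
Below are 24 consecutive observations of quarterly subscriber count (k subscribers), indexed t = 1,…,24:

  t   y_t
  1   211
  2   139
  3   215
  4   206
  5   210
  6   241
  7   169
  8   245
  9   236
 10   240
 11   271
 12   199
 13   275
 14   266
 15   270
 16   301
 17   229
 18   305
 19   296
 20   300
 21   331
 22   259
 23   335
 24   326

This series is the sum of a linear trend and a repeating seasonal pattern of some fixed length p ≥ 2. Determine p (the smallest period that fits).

5

First differences y_{t+1} − y_t: -72, 76, -9, 4, 31, -72, 76, -9, 4, 31, -72, 76, …
The difference pattern repeats every 5 terms and not for any smaller step, so p = 5.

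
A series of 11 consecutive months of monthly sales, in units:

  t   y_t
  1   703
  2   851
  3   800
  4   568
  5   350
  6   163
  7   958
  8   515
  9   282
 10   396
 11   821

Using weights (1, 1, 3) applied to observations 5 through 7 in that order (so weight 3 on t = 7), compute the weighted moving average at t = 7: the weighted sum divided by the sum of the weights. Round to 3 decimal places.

Weighted sum: 1·350 + 1·163 + 3·958 = 350 + 163 + 2874 = 3387
Weight total: 1 + 1 + 3 = 5
WMA = 3387 / 5 = 677.400

677.400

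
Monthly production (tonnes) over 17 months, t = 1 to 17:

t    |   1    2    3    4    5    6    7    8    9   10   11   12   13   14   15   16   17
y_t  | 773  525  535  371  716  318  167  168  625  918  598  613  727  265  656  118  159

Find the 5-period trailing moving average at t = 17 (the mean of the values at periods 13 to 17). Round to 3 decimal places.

Sum of periods 13–17: 727 + 265 + 656 + 118 + 159 = 1925
Divide by 5: 1925 / 5 = 385.000

385.000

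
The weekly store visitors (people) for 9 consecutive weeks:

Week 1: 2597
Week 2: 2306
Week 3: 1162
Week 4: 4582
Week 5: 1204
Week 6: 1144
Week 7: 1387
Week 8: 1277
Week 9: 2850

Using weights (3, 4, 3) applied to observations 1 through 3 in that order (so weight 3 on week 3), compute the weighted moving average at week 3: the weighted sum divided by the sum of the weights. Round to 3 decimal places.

2050.100

Weighted sum: 3·2597 + 4·2306 + 3·1162 = 7791 + 9224 + 3486 = 20501
Weight total: 3 + 4 + 3 = 10
WMA = 20501 / 10 = 2050.100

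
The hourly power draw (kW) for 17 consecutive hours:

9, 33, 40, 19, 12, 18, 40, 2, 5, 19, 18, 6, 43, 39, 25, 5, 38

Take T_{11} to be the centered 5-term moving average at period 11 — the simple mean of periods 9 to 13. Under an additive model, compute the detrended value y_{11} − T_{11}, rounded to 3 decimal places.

Trend T_11 = (5 + 19 + 18 + 6 + 43) / 5 = 91/5 = 18.20000
Detrended value: 18 − 18.20000 = -0.200

-0.200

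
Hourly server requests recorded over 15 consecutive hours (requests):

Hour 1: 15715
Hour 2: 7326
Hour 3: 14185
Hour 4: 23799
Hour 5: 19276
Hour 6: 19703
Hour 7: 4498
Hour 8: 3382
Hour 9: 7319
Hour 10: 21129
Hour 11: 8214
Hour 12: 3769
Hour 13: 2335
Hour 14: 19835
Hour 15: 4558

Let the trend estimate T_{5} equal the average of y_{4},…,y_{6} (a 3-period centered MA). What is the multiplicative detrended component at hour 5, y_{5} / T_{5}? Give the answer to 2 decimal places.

Trend T_5 = (23799 + 19276 + 19703) / 3 = 62778/3 = 20926.0000
Ratio to trend: 19276 / 20926.0000 = 0.92

0.92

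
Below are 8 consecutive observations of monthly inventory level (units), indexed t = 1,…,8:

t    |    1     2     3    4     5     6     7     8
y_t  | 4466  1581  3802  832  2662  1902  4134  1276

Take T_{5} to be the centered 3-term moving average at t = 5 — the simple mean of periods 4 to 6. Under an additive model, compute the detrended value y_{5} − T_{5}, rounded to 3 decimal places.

863.333

Trend T_5 = (832 + 2662 + 1902) / 3 = 5396/3 = 1798.66667
Detrended value: 2662 − 1798.66667 = 863.333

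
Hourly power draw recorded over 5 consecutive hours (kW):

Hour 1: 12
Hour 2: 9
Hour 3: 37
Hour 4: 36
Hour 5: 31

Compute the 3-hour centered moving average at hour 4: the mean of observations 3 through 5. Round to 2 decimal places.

34.67

Sum of periods 3–5: 37 + 36 + 31 = 104
Divide by 3: 104 / 3 = 34.67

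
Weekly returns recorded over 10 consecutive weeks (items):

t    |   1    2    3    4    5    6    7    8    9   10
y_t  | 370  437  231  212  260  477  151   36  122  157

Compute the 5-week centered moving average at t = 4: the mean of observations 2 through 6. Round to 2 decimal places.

Sum of periods 2–6: 437 + 231 + 212 + 260 + 477 = 1617
Divide by 5: 1617 / 5 = 323.40

323.40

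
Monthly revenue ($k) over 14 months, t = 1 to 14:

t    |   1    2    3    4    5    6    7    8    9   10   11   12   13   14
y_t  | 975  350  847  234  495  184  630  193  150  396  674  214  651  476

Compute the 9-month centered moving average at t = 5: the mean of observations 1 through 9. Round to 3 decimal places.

450.889

Sum of periods 1–9: 975 + 350 + 847 + 234 + 495 + 184 + 630 + 193 + 150 = 4058
Divide by 9: 4058 / 9 = 450.889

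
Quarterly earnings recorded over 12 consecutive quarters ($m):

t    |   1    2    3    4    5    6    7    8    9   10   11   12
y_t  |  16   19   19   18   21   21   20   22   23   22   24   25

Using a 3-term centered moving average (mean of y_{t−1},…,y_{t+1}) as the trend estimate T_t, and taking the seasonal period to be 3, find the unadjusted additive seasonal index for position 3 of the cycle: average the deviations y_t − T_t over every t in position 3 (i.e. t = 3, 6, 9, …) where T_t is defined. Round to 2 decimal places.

Season position 3 occurs at t = 3, 6, 9 (where T_t is defined).
t=3: T_3 = 18.6667; y_3 − T_3 = 19 − 18.6667 = 0.3333
t=6: T_6 = 20.6667; y_6 − T_6 = 21 − 20.6667 = 0.3333
t=9: T_9 = 22.3333; y_9 − T_9 = 23 − 22.3333 = 0.6667
Mean deviation: (0.3333 + 0.3333 + 0.6667) / 3 = 0.44

0.44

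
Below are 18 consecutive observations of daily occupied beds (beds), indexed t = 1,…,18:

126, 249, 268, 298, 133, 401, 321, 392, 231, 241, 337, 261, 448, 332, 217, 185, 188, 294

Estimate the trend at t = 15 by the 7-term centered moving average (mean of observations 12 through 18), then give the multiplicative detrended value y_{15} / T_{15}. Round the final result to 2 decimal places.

0.79

Trend T_15 = (261 + 448 + 332 + 217 + 185 + 188 + 294) / 7 = 1925/7 = 275.0000
Ratio to trend: 217 / 275.0000 = 0.79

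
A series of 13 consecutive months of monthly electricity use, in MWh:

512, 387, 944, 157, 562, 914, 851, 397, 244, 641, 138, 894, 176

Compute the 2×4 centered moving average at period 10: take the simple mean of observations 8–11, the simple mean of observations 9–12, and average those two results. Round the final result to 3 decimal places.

Sum over 8–11: 397 + 244 + 641 + 138 = 1420
Sum over 9–12: 244 + 641 + 138 + 894 = 1917
CMA at t=10 = (1420 + 1917) / (2·4) = 3337 / 8 = 417.125

417.125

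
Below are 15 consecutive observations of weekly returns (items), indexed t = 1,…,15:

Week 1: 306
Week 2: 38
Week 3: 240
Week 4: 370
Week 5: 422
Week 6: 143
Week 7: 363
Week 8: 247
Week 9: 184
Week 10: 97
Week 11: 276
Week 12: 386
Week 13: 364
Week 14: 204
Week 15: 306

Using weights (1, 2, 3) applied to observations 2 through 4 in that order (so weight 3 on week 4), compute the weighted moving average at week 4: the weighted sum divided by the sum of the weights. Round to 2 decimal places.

Weighted sum: 1·38 + 2·240 + 3·370 = 38 + 480 + 1110 = 1628
Weight total: 1 + 2 + 3 = 6
WMA = 1628 / 6 = 271.33

271.33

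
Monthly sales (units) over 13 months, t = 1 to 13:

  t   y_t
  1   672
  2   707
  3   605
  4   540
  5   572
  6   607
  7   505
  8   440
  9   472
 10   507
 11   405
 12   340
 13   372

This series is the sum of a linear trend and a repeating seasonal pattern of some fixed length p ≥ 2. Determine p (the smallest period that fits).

4

First differences y_{t+1} − y_t: 35, -102, -65, 32, 35, -102, -65, 32, 35, -102, …
The difference pattern repeats every 4 terms and not for any smaller step, so p = 4.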